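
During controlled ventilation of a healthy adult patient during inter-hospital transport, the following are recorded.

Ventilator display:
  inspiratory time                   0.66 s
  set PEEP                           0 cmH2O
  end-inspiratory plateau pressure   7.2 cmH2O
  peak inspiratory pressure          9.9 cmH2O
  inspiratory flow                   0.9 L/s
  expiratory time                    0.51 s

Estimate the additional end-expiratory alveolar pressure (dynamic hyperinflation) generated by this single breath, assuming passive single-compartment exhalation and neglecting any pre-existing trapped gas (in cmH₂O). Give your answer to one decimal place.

Vt = flow × Ti = 0.9 L/s × 0.66 s × 1000 mL/L = 594.0 mL.
R = (PIP − Pplat)/V̇ = (9.9 − 7.2) / 0.9 = 2.7/0.9 = 3.0 cmH2O·s/L.
C = Vt/(Pplat − PEEP) = 594.0 / (7.2 − 0) = 594.0/7.2 = 82.5 mL/cmH2O.
τ = R × C = 3.0 × 0.0825 L/cmH2O = 0.2475 s.
Fraction remaining = e^(−Te/τ) = e^(−0.51/0.2475) = 0.1274; trapped volume = 594.0 × 0.1274 = 75.676 mL.
Additional alveolar pressure from trapping ≈ V_trapped / C = 75.676 / 82.5 = 0.9173 cmH2O.

0.9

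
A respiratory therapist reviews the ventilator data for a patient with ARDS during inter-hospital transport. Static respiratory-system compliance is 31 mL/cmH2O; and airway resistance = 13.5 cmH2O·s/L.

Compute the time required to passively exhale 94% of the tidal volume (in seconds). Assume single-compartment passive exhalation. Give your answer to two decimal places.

τ = R × C = 13.5 × 31 mL/cmH2O = 13.5 × 0.031 L/cmH2O = 0.4185 s.
Exhaled fraction f = 1 − e^(−t/τ) → t = −τ·ln(1 − f) = −0.4185·ln(0.06) = 1.177 s.

1.18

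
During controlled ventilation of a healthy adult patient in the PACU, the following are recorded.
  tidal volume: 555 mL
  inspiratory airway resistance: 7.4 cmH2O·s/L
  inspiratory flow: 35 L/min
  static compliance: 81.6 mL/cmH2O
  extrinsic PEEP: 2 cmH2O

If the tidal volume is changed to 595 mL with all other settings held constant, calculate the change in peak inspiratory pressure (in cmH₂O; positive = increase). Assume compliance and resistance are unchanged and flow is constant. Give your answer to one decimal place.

PIP = Vt/C + R·V̇ + PEEP (constant-flow equation of motion).
Only the elastic term changes: ΔPIP = ΔVt / C = (595 − 555) / 81.6 = 0.4902 cmH2O.

0.5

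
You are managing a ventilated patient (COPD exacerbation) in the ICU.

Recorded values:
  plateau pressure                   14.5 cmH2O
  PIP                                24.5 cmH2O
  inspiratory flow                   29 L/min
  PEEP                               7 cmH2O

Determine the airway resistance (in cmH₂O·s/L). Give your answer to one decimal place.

20.7

Flow: 29 L/min ÷ 60 = 0.4833 L/s.
Raw = (PIP − Pplat) / flow = (24.5 − 14.5) / 0.4833 = 10.0 / 0.4833 = 20.691 cmH2O·s/L.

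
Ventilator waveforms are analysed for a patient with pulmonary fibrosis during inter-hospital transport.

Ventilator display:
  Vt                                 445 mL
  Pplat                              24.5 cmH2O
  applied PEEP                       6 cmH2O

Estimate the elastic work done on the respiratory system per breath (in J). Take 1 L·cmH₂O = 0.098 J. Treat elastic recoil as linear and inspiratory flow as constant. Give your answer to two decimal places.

Elastic work ≈ ½ × (Pplat − PEEP) × Vt = 0.5 × (24.5 − 6) × 0.445 L = 0.5 × 18.5 × 0.445 = 4.116 L·cmH2O.
× 0.098 J/(L·cmH2O) → 0.4034 J.

0.40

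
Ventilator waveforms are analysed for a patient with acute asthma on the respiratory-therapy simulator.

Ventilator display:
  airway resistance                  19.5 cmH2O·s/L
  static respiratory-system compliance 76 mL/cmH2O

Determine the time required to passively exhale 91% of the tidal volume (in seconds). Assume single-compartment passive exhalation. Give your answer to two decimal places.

τ = R × C = 19.5 × 76 mL/cmH2O = 19.5 × 0.076 L/cmH2O = 1.482 s.
Exhaled fraction f = 1 − e^(−t/τ) → t = −τ·ln(1 − f) = −1.482·ln(0.09) = 3.569 s.

3.57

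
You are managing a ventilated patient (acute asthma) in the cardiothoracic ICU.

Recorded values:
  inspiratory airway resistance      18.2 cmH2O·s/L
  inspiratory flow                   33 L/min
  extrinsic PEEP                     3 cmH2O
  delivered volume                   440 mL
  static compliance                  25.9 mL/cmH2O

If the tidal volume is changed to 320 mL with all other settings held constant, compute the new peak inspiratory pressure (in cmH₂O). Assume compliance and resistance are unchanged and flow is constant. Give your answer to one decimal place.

Flow: 33 L/min ÷ 60 = 0.55 L/s.
PIP = Vt/C + R·V̇ + PEEP (constant-flow equation of motion).
Only the elastic term changes: ΔPIP = ΔVt / C = (320 − 440) / 25.9 = -4.633 cmH2O.
Original PIP = 440/25.9 + 18.2×0.55 + 3 = 29.998 cmH2O; new PIP = 29.998 + (-4.633) = 25.365 cmH2O.

25.4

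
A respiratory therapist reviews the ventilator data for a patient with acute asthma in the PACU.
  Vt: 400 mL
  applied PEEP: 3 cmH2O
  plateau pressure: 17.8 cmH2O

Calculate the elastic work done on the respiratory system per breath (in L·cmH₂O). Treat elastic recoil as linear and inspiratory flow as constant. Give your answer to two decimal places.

Elastic work ≈ ½ × (Pplat − PEEP) × Vt = 0.5 × (17.8 − 3) × 0.400 L = 0.5 × 14.8 × 0.400 = 2.96 L·cmH2O.

2.96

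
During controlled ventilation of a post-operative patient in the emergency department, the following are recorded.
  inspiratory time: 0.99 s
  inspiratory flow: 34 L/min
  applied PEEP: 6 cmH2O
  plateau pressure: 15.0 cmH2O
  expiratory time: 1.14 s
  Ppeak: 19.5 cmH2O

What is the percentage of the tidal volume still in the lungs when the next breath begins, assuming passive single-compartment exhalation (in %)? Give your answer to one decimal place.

10.0

Flow: 34 L/min ÷ 60 = 0.5667 L/s.
Vt = flow × Ti = 0.5667 L/s × 0.99 s × 1000 mL/L = 561.03 mL.
R = (PIP − Pplat)/V̇ = (19.5 − 15.0) / 0.5667 = 4.5/0.5667 = 7.941 cmH2O·s/L.
C = Vt/(Pplat − PEEP) = 561.03 / (15.0 − 6) = 561.03/9.0 = 62.337 mL/cmH2O.
τ = R × C = 7.941 × 0.06234 L/cmH2O = 0.495 s.
Fraction remaining at end-expiration = e^(−Te/τ) = e^(−1.14/0.495) = 0.09996 → 9.996%.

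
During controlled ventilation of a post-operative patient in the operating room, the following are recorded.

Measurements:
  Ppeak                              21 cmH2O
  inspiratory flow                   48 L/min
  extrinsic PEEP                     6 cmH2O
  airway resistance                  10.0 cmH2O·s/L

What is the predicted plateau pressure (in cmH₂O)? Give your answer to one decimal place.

Flow: 48 L/min ÷ 60 = 0.8 L/s.
Pplat = PIP − Raw × flow = 21 − 10.0 × 0.8 = 21 − 8.0 = 13.0 cmH2O.

13.0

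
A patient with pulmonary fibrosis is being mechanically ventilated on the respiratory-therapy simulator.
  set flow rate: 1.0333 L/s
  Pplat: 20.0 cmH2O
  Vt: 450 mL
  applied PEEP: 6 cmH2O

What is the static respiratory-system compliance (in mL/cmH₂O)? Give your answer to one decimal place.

32.1

Cstat = Vt / (Pplat − PEEP) = 450 / (20.0 − 6) = 450 / 14.0 = 32.143 mL/cmH2O.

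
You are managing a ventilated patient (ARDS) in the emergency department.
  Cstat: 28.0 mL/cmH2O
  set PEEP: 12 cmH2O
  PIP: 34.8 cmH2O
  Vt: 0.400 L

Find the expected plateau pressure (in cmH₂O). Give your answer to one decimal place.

Pplat = PEEP + Vt / Cstat = 12 + 400 / 28.0 = 12 + 14.286 = 26.286 cmH2O.

26.3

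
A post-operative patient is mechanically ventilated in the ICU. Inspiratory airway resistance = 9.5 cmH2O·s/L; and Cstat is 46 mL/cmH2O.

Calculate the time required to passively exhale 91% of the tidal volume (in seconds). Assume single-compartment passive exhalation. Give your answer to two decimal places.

1.05

τ = R × C = 9.5 × 46 mL/cmH2O = 9.5 × 0.046 L/cmH2O = 0.437 s.
Exhaled fraction f = 1 − e^(−t/τ) → t = −τ·ln(1 − f) = −0.437·ln(0.09) = 1.052 s.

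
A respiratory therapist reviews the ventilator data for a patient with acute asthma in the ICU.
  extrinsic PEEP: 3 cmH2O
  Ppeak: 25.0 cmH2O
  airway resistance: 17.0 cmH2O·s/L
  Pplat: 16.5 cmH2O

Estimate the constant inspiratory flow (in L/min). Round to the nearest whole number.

30

flow = (PIP − Pplat) / Raw = (25.0 − 16.5) / 17.0 = 0.5 L/s × 60 = 30.0 L/min.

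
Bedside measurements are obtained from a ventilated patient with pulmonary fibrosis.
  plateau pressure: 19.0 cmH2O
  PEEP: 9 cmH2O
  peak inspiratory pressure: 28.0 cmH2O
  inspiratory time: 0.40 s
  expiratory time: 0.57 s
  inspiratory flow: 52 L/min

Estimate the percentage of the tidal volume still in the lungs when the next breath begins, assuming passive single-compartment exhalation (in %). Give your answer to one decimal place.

Flow: 52 L/min ÷ 60 = 0.8667 L/s.
Vt = flow × Ti = 0.8667 L/s × 0.40 s × 1000 mL/L = 346.68 mL.
R = (PIP − Pplat)/V̇ = (28.0 − 19.0) / 0.8667 = 9.0/0.8667 = 10.384 cmH2O·s/L.
C = Vt/(Pplat − PEEP) = 346.68 / (19.0 − 9) = 346.68/10.0 = 34.668 mL/cmH2O.
τ = R × C = 10.384 × 0.03467 L/cmH2O = 0.36 s.
Fraction remaining at end-expiration = e^(−Te/τ) = e^(−0.57/0.36) = 0.2053 → 20.53%.

20.5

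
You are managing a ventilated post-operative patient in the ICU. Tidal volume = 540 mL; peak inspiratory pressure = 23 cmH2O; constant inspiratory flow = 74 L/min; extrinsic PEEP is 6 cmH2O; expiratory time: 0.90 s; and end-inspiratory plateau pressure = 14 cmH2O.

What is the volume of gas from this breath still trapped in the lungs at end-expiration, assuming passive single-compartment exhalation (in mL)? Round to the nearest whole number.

Flow: 74 L/min ÷ 60 = 1.2333 L/s.
R = (PIP − Pplat)/V̇ = (23 − 14) / 1.2333 = 9.0/1.2333 = 7.297 cmH2O·s/L.
C = Vt/(Pplat − PEEP) = 540.0 / (14 − 6) = 540.0/8.0 = 67.5 mL/cmH2O.
τ = R × C = 7.297 × 0.0675 L/cmH2O = 0.4925 s.
Fraction remaining = e^(−Te/τ) = e^(−0.90/0.4925) = 0.1608.
Trapped volume = 540.0 × 0.1608 = 86.832 mL.

87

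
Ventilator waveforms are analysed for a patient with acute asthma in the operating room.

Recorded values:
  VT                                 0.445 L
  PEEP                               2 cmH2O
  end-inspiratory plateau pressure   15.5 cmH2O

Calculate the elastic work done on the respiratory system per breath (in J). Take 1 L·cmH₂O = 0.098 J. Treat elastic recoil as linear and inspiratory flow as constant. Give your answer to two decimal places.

Elastic work ≈ ½ × (Pplat − PEEP) × Vt = 0.5 × (15.5 − 2) × 0.445 L = 0.5 × 13.5 × 0.445 = 3.004 L·cmH2O.
× 0.098 J/(L·cmH2O) → 0.2944 J.

0.29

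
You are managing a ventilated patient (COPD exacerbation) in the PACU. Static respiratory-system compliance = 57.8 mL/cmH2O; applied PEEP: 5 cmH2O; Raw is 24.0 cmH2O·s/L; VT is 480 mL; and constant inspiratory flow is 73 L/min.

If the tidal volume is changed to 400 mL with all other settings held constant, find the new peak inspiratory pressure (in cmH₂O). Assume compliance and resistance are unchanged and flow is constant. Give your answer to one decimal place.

Flow: 73 L/min ÷ 60 = 1.2167 L/s.
PIP = Vt/C + R·V̇ + PEEP (constant-flow equation of motion).
Only the elastic term changes: ΔPIP = ΔVt / C = (400 − 480) / 57.8 = -1.384 cmH2O.
Original PIP = 480/57.8 + 24.0×1.2167 + 5 = 42.505 cmH2O; new PIP = 42.505 + (-1.384) = 41.121 cmH2O.

41.1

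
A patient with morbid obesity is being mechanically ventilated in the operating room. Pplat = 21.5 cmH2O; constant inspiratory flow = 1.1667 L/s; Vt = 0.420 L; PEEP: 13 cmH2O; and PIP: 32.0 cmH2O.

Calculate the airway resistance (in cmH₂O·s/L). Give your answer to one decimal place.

Raw = (PIP − Pplat) / flow = (32.0 − 21.5) / 1.1667 = 10.5 / 1.1667 = 9.0 cmH2O·s/L.

9.0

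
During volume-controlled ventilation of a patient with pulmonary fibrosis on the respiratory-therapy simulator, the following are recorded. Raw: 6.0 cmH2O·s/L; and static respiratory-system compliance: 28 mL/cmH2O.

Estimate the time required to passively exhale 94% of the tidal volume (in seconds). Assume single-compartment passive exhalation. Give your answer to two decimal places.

0.47

τ = R × C = 6.0 × 28 mL/cmH2O = 6.0 × 0.028 L/cmH2O = 0.168 s.
Exhaled fraction f = 1 − e^(−t/τ) → t = −τ·ln(1 − f) = −0.168·ln(0.06) = 0.4727 s.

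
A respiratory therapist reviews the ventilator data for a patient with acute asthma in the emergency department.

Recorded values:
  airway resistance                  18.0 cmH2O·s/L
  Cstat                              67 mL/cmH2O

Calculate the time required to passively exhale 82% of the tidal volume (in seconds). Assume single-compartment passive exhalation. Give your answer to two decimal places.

2.07

τ = R × C = 18.0 × 67 mL/cmH2O = 18.0 × 0.067 L/cmH2O = 1.206 s.
Exhaled fraction f = 1 − e^(−t/τ) → t = −τ·ln(1 − f) = −1.206·ln(0.18) = 2.068 s.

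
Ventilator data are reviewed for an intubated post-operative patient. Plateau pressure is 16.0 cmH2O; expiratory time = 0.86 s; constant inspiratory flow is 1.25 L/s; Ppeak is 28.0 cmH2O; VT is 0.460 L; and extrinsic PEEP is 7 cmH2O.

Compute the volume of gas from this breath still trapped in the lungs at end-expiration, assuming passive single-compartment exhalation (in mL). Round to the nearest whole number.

R = (PIP − Pplat)/V̇ = (28.0 − 16.0) / 1.25 = 12.0/1.25 = 9.6 cmH2O·s/L.
C = Vt/(Pplat − PEEP) = 460.0 / (16.0 − 7) = 460.0/9.0 = 51.111 mL/cmH2O.
τ = R × C = 9.6 × 0.05111 L/cmH2O = 0.4907 s.
Fraction remaining = e^(−Te/τ) = e^(−0.86/0.4907) = 0.1733.
Trapped volume = 460.0 × 0.1733 = 79.718 mL.

80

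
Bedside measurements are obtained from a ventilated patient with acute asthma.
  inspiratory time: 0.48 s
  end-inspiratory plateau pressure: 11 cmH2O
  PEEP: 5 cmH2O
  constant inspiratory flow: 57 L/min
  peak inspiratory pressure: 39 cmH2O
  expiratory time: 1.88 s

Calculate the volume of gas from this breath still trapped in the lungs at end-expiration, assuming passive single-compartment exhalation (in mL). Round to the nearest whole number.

197

Flow: 57 L/min ÷ 60 = 0.95 L/s.
Vt = flow × Ti = 0.95 L/s × 0.48 s × 1000 mL/L = 456.0 mL.
R = (PIP − Pplat)/V̇ = (39 − 11) / 0.95 = 28.0/0.95 = 29.474 cmH2O·s/L.
C = Vt/(Pplat − PEEP) = 456.0 / (11 − 5) = 456.0/6.0 = 76.0 mL/cmH2O.
τ = R × C = 29.474 × 0.076 L/cmH2O = 2.24 s.
Fraction remaining = e^(−Te/τ) = e^(−1.88/2.24) = 0.432.
Trapped volume = 456.0 × 0.432 = 196.99 mL.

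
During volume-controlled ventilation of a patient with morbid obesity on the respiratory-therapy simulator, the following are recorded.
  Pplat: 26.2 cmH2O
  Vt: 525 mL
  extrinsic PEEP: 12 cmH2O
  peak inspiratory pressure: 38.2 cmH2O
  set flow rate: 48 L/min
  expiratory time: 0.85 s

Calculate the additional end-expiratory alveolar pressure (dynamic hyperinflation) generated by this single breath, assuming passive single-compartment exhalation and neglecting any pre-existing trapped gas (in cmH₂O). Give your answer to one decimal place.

3.1

Flow: 48 L/min ÷ 60 = 0.8 L/s.
R = (PIP − Pplat)/V̇ = (38.2 − 26.2) / 0.8 = 12.0/0.8 = 15.0 cmH2O·s/L.
C = Vt/(Pplat − PEEP) = 525.0 / (26.2 − 12) = 525.0/14.2 = 36.972 mL/cmH2O.
τ = R × C = 15.0 × 0.03697 L/cmH2O = 0.5546 s.
Fraction remaining = e^(−Te/τ) = e^(−0.85/0.5546) = 0.216; trapped volume = 525.0 × 0.216 = 113.4 mL.
Additional alveolar pressure from trapping ≈ V_trapped / C = 113.4 / 36.972 = 3.067 cmH2O.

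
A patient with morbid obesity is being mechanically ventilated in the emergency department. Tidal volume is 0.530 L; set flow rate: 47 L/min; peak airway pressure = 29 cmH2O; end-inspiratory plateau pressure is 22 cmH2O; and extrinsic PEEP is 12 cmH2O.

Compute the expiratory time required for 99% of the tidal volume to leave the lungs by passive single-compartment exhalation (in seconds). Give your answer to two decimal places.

Flow: 47 L/min ÷ 60 = 0.7833 L/s.
R = (PIP − Pplat)/V̇ = (29 − 22) / 0.7833 = 7.0/0.7833 = 8.937 cmH2O·s/L.
C = Vt/(Pplat − PEEP) = 530.0 / (22 − 12) = 530.0/10.0 = 53.0 mL/cmH2O.
τ = R × C = 8.937 × 0.053 L/cmH2O = 0.4737 s.
t = −τ·ln(1 − 0.99) = −0.4737·ln(0.01) = 2.181 s.

2.18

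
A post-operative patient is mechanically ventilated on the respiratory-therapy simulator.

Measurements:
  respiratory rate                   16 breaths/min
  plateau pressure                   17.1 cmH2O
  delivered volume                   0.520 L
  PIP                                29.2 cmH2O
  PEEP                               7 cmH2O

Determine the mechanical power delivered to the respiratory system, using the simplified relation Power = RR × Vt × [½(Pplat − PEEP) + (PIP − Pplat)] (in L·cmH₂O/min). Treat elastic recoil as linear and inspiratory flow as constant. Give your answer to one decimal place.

142.7

Per-breath work = Vt × [½(Pplat−PEEP) + (PIP−Pplat)] = 0.520 × [0.5×10.1 + 12.1] = 0.520 × 17.15 = 8.918 L·cmH2O.
Power = 16 × 8.918 = 142.69 L·cmH2O/min.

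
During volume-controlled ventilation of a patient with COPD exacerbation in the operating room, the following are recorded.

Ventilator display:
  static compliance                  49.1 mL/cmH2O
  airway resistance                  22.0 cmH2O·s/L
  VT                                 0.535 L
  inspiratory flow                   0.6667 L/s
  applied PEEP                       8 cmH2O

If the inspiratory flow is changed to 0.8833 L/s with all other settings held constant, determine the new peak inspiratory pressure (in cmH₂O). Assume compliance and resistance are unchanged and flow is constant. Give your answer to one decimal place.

38.3

PIP = Vt/C + R·V̇ + PEEP (constant-flow equation of motion).
Only the resistive term changes: ΔPIP = R × ΔV̇ = 22.0 × (0.8833 − 0.6667) = 22.0 × 0.2166 = 4.765 cmH2O.
Original PIP = 535/49.1 + 22.0×0.6667 + 8 = 33.564 cmH2O; new PIP = 33.564 + (4.765) = 38.329 cmH2O.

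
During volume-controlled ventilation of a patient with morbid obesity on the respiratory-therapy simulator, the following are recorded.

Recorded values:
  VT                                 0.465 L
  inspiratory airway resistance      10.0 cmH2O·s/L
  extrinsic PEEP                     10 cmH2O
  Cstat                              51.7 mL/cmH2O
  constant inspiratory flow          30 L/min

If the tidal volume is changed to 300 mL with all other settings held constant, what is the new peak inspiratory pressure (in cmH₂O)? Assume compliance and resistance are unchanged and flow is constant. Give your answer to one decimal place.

20.8

Flow: 30 L/min ÷ 60 = 0.5 L/s.
PIP = Vt/C + R·V̇ + PEEP (constant-flow equation of motion).
Only the elastic term changes: ΔPIP = ΔVt / C = (300 − 465) / 51.7 = -3.191 cmH2O.
Original PIP = 465/51.7 + 10.0×0.5 + 10 = 23.994 cmH2O; new PIP = 23.994 + (-3.191) = 20.803 cmH2O.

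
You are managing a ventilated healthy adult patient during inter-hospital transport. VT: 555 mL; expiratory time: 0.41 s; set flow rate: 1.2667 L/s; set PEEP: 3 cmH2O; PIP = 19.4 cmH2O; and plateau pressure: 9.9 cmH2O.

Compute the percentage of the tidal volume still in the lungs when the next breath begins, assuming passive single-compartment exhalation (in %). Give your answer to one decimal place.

50.7

R = (PIP − Pplat)/V̇ = (19.4 − 9.9) / 1.2667 = 9.5/1.2667 = 7.5 cmH2O·s/L.
C = Vt/(Pplat − PEEP) = 555.0 / (9.9 − 3) = 555.0/6.9 = 80.435 mL/cmH2O.
τ = R × C = 7.5 × 0.08044 L/cmH2O = 0.6033 s.
Fraction remaining at end-expiration = e^(−Te/τ) = e^(−0.41/0.6033) = 0.5068 → 50.68%.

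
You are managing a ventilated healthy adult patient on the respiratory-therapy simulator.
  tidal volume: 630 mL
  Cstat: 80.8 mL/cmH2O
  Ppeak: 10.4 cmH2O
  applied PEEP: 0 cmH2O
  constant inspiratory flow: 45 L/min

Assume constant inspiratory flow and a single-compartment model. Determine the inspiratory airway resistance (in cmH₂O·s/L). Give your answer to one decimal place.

Flow: 45 L/min ÷ 60 = 0.75 L/s.
Equation of motion (constant flow): PIP = Vt/C + R·V̇ + PEEP.
R·V̇ = PIP − Vt/C − PEEP = 10.4 − 630/80.8 − 0 = 10.4 − 7.797 − 0 = 2.603 cmH2O.
R = 2.603 / 0.75 = 3.471 cmH2O·s/L.

3.5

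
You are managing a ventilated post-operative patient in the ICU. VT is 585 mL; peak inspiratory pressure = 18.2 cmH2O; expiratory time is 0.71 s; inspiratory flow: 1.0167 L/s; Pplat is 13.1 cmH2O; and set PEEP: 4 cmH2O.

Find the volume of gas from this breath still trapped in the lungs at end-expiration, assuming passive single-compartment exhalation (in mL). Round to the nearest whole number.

65

R = (PIP − Pplat)/V̇ = (18.2 − 13.1) / 1.0167 = 5.1/1.0167 = 5.016 cmH2O·s/L.
C = Vt/(Pplat − PEEP) = 585.0 / (13.1 − 4) = 585.0/9.1 = 64.286 mL/cmH2O.
τ = R × C = 5.016 × 0.06429 L/cmH2O = 0.3225 s.
Fraction remaining = e^(−Te/τ) = e^(−0.71/0.3225) = 0.1106.
Trapped volume = 585.0 × 0.1106 = 64.701 mL.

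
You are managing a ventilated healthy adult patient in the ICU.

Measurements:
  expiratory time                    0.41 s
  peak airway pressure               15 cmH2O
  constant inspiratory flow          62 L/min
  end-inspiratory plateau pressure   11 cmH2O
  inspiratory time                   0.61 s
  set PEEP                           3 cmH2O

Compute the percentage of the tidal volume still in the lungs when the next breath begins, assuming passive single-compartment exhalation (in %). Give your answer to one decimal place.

26.1

Flow: 62 L/min ÷ 60 = 1.0333 L/s.
Vt = flow × Ti = 1.0333 L/s × 0.61 s × 1000 mL/L = 630.31 mL.
R = (PIP − Pplat)/V̇ = (15 − 11) / 1.0333 = 4.0/1.0333 = 3.871 cmH2O·s/L.
C = Vt/(Pplat − PEEP) = 630.31 / (11 − 3) = 630.31/8.0 = 78.789 mL/cmH2O.
τ = R × C = 3.871 × 0.07879 L/cmH2O = 0.305 s.
Fraction remaining at end-expiration = e^(−Te/τ) = e^(−0.41/0.305) = 0.2607 → 26.07%.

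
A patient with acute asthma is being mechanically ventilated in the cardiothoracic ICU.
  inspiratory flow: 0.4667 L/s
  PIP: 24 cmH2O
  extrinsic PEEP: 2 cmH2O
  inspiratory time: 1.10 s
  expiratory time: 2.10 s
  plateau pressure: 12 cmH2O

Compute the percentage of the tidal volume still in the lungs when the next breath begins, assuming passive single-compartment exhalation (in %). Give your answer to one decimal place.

Vt = flow × Ti = 0.4667 L/s × 1.10 s × 1000 mL/L = 513.37 mL.
R = (PIP − Pplat)/V̇ = (24 − 12) / 0.4667 = 12.0/0.4667 = 25.712 cmH2O·s/L.
C = Vt/(Pplat − PEEP) = 513.37 / (12 − 2) = 513.37/10.0 = 51.337 mL/cmH2O.
τ = R × C = 25.712 × 0.05134 L/cmH2O = 1.32 s.
Fraction remaining at end-expiration = e^(−Te/τ) = e^(−2.10/1.32) = 0.2037 → 20.37%.

20.4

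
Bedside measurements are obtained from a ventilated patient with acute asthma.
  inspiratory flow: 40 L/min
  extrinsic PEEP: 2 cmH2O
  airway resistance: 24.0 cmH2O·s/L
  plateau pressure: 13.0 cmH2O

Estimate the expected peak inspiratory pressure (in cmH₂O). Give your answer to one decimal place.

Flow: 40 L/min ÷ 60 = 0.6667 L/s.
PIP = Pplat + Raw × flow = 13.0 + 24.0 × 0.6667 = 13.0 + 16.001 = 29.001 cmH2O.

29.0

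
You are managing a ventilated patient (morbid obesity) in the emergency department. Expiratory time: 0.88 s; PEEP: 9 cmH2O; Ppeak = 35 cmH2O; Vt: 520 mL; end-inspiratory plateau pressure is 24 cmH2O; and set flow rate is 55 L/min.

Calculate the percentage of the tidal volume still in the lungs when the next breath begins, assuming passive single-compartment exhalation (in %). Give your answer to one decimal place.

Flow: 55 L/min ÷ 60 = 0.9167 L/s.
R = (PIP − Pplat)/V̇ = (35 − 24) / 0.9167 = 11.0/0.9167 = 12.0 cmH2O·s/L.
C = Vt/(Pplat − PEEP) = 520.0 / (24 − 9) = 520.0/15.0 = 34.667 mL/cmH2O.
τ = R × C = 12.0 × 0.03467 L/cmH2O = 0.416 s.
Fraction remaining at end-expiration = e^(−Te/τ) = e^(−0.88/0.416) = 0.1206 → 12.06%.

12.1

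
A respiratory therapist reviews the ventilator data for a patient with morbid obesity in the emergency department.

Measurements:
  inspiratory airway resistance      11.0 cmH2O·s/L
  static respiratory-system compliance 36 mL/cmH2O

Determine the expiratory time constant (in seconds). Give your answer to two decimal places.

0.40

τ = R × C = 11.0 × 36 mL/cmH2O = 11.0 × 0.036 L/cmH2O = 0.396 s.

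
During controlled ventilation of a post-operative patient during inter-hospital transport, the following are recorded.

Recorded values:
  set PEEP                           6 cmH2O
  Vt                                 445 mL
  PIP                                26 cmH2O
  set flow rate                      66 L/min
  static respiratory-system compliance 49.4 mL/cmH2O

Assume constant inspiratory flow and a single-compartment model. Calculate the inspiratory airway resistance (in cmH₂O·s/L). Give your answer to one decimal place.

10.0

Flow: 66 L/min ÷ 60 = 1.1 L/s.
Equation of motion (constant flow): PIP = Vt/C + R·V̇ + PEEP.
R·V̇ = PIP − Vt/C − PEEP = 26 − 445/49.4 − 6 = 26 − 9.008 − 6 = 10.992 cmH2O.
R = 10.992 / 1.1 = 9.993 cmH2O·s/L.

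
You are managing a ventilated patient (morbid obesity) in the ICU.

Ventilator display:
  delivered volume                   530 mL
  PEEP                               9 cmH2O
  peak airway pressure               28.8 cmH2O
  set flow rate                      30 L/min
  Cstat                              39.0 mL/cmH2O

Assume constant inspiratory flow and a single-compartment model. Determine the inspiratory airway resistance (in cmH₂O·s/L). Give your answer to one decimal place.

12.4

Flow: 30 L/min ÷ 60 = 0.5 L/s.
Equation of motion (constant flow): PIP = Vt/C + R·V̇ + PEEP.
R·V̇ = PIP − Vt/C − PEEP = 28.8 − 530/39.0 − 9 = 28.8 − 13.59 − 9 = 6.21 cmH2O.
R = 6.21 / 0.5 = 12.42 cmH2O·s/L.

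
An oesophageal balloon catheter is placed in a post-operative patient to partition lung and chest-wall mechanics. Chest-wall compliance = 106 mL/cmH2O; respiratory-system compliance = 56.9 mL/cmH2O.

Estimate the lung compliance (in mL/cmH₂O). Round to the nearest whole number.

123

1/CL = 1/Crs − 1/Ccw.
1/CL = 1/56.9 − 1/106 = 0.008141.
CL = 122.84 mL/cmH2O.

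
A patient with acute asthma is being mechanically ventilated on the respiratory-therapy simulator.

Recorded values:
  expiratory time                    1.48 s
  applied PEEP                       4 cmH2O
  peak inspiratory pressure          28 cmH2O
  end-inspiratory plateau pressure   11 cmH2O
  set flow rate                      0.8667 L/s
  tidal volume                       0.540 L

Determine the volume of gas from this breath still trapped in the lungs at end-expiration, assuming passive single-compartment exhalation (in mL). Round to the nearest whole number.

203

R = (PIP − Pplat)/V̇ = (28 − 11) / 0.8667 = 17.0/0.8667 = 19.615 cmH2O·s/L.
C = Vt/(Pplat − PEEP) = 540.0 / (11 − 4) = 540.0/7.0 = 77.143 mL/cmH2O.
τ = R × C = 19.615 × 0.07714 L/cmH2O = 1.513 s.
Fraction remaining = e^(−Te/τ) = e^(−1.48/1.513) = 0.376.
Trapped volume = 540.0 × 0.376 = 203.04 mL.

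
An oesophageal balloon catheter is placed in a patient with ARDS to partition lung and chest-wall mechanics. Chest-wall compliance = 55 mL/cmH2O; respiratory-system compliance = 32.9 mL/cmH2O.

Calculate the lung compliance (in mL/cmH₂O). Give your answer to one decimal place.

1/CL = 1/Crs − 1/Ccw.
1/CL = 1/32.9 − 1/55 = 0.01221.
CL = 81.9 mL/cmH2O.

81.9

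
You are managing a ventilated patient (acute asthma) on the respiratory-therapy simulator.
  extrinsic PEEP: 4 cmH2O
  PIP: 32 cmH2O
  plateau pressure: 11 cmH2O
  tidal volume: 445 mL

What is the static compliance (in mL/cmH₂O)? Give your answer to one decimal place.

63.6

Cstat = Vt / (Pplat − PEEP) = 445 / (11 − 4) = 445 / 7.0 = 63.571 mL/cmH2O.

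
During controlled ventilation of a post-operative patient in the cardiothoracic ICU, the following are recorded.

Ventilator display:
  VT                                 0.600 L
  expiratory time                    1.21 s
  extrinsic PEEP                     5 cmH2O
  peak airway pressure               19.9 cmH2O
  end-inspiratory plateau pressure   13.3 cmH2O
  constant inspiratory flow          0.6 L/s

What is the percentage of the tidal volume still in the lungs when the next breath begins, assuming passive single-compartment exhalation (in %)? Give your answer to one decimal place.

21.8

R = (PIP − Pplat)/V̇ = (19.9 − 13.3) / 0.6 = 6.6/0.6 = 11.0 cmH2O·s/L.
C = Vt/(Pplat − PEEP) = 600.0 / (13.3 − 5) = 600.0/8.3 = 72.289 mL/cmH2O.
τ = R × C = 11.0 × 0.07229 L/cmH2O = 0.7952 s.
Fraction remaining at end-expiration = e^(−Te/τ) = e^(−1.21/0.7952) = 0.2184 → 21.84%.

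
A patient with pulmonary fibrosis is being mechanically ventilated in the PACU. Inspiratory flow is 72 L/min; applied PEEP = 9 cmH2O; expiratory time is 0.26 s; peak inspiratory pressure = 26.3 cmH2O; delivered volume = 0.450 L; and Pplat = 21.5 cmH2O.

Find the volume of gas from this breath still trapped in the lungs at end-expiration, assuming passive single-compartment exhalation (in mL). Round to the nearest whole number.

Flow: 72 L/min ÷ 60 = 1.2 L/s.
R = (PIP − Pplat)/V̇ = (26.3 − 21.5) / 1.2 = 4.8/1.2 = 4.0 cmH2O·s/L.
C = Vt/(Pplat − PEEP) = 450.0 / (21.5 − 9) = 450.0/12.5 = 36.0 mL/cmH2O.
τ = R × C = 4.0 × 0.036 L/cmH2O = 0.144 s.
Fraction remaining = e^(−Te/τ) = e^(−0.26/0.144) = 0.1644.
Trapped volume = 450.0 × 0.1644 = 73.98 mL.

74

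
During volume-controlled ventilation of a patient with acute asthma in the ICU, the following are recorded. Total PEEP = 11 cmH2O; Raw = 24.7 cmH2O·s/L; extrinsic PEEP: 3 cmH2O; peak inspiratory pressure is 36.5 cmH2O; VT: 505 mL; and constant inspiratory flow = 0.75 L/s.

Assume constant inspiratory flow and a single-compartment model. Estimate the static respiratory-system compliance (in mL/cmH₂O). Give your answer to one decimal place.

Total PEEP = 11 cmH2O (set 3 + intrinsic 8); this is the baseline alveolar pressure.
Equation of motion (constant flow): PIP = Vt/C + R·V̇ + PEEP.
Vt/C = PIP − R·V̇ − PEEP = 36.5 − 24.7×0.75 − 11 = 36.5 − 18.525 − 11 = 6.975 cmH2O.
C = Vt / 6.975 = 505 / 6.975 = 72.401 mL/cmH2O.

72.4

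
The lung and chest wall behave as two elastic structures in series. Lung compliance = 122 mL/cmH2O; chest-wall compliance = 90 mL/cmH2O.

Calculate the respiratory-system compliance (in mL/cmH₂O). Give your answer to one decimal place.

Lung and chest wall are elastances in series: 1/Crs = 1/CL + 1/Ccw.
1/Crs = 1/122 + 1/90 = 0.01931.
Crs = 51.787 mL/cmH2O.

51.8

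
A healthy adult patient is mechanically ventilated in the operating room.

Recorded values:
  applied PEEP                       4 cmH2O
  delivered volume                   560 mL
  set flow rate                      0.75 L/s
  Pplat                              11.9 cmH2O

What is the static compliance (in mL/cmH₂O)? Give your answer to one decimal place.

Cstat = Vt / (Pplat − PEEP) = 560 / (11.9 − 4) = 560 / 7.9 = 70.886 mL/cmH2O.

70.9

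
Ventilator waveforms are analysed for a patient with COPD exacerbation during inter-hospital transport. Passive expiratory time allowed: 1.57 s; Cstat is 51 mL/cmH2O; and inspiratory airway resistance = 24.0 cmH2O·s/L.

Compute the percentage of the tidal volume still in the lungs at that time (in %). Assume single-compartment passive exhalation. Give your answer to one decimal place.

τ = R × C = 24.0 × 51 mL/cmH2O = 24.0 × 0.051 L/cmH2O = 1.224 s.
Passive exhalation: V(t)/V₀ = e^(−t/τ) = e^(−1.57/1.224) = 0.2773.
Fraction remaining = 0.2773 → 27.73%.

27.7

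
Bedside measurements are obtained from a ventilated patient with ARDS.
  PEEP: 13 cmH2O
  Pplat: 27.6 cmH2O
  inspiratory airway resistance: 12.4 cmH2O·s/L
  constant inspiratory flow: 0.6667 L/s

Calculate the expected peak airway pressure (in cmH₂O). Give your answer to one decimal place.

35.9

PIP = Pplat + Raw × flow = 27.6 + 12.4 × 0.6667 = 27.6 + 8.267 = 35.867 cmH2O.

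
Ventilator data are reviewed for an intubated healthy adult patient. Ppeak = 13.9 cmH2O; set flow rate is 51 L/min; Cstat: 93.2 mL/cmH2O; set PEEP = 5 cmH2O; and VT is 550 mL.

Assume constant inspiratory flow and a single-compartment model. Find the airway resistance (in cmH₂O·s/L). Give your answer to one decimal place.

3.5

Flow: 51 L/min ÷ 60 = 0.85 L/s.
Equation of motion (constant flow): PIP = Vt/C + R·V̇ + PEEP.
R·V̇ = PIP − Vt/C − PEEP = 13.9 − 550/93.2 − 5 = 13.9 − 5.901 − 5 = 2.999 cmH2O.
R = 2.999 / 0.85 = 3.528 cmH2O·s/L.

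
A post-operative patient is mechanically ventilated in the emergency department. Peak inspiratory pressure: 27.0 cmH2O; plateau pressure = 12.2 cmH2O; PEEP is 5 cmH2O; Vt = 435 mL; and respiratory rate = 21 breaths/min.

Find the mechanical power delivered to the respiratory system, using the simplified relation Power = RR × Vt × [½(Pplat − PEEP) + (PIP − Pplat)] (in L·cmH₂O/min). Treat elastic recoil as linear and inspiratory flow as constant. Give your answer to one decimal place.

168.1

Per-breath work = Vt × [½(Pplat−PEEP) + (PIP−Pplat)] = 0.435 × [0.5×7.2 + 14.8] = 0.435 × 18.4 = 8.004 L·cmH2O.
Power = 21 × 8.004 = 168.08 L·cmH2O/min.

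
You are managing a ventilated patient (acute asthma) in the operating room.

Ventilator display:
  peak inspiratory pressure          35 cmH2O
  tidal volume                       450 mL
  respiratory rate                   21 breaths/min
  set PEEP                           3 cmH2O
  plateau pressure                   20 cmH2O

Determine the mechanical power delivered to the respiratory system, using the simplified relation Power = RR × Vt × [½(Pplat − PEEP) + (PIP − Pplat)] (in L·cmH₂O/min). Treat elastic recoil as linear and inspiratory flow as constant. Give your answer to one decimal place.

222.1

Per-breath work = Vt × [½(Pplat−PEEP) + (PIP−Pplat)] = 0.450 × [0.5×17.0 + 15.0] = 0.450 × 23.5 = 10.575 L·cmH2O.
Power = 21 × 10.575 = 222.08 L·cmH2O/min.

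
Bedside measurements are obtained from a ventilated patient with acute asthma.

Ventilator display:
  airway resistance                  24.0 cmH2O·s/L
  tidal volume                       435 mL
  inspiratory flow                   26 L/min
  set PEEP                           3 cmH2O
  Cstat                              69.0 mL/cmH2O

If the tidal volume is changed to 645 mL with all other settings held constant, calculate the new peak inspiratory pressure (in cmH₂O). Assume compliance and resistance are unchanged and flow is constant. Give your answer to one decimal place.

Flow: 26 L/min ÷ 60 = 0.4333 L/s.
PIP = Vt/C + R·V̇ + PEEP (constant-flow equation of motion).
Only the elastic term changes: ΔPIP = ΔVt / C = (645 − 435) / 69.0 = 3.043 cmH2O.
Original PIP = 435/69.0 + 24.0×0.4333 + 3 = 19.704 cmH2O; new PIP = 19.704 + (3.043) = 22.747 cmH2O.

22.7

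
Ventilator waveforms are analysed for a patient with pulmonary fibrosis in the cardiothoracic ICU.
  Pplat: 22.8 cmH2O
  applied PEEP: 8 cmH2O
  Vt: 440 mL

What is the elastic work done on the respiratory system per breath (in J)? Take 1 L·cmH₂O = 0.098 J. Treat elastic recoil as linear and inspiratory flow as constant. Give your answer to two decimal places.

0.32

Elastic work ≈ ½ × (Pplat − PEEP) × Vt = 0.5 × (22.8 − 8) × 0.440 L = 0.5 × 14.8 × 0.440 = 3.256 L·cmH2O.
× 0.098 J/(L·cmH2O) → 0.3191 J.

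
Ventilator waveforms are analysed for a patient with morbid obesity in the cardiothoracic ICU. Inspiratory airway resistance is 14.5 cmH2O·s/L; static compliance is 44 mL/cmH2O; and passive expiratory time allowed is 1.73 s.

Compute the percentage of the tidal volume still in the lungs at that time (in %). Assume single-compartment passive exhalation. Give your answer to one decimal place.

τ = R × C = 14.5 × 44 mL/cmH2O = 14.5 × 0.044 L/cmH2O = 0.638 s.
Passive exhalation: V(t)/V₀ = e^(−t/τ) = e^(−1.73/0.638) = 0.06643.
Fraction remaining = 0.06643 → 6.643%.

6.6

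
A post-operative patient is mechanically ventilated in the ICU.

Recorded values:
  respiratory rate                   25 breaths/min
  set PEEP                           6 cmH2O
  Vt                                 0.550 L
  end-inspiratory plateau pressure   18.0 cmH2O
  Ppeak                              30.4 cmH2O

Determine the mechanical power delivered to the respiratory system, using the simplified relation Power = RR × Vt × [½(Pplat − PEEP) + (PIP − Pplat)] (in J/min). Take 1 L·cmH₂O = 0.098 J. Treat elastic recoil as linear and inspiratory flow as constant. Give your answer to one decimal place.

24.8

Per-breath work = Vt × [½(Pplat−PEEP) + (PIP−Pplat)] = 0.550 × [0.5×12.0 + 12.4] = 0.550 × 18.4 = 10.12 L·cmH2O.
Power = 25 × 10.12 = 253.0 L·cmH2O/min.
× 0.098 J/(L·cmH2O) → 24.794 J/min.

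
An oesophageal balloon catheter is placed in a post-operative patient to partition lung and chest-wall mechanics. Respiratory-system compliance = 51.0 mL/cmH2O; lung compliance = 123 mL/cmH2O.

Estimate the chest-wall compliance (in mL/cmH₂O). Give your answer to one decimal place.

87.1

1/Ccw = 1/Crs − 1/CL.
1/Ccw = 1/51.0 − 1/123 = 0.01148.
Ccw = 87.108 mL/cmH2O.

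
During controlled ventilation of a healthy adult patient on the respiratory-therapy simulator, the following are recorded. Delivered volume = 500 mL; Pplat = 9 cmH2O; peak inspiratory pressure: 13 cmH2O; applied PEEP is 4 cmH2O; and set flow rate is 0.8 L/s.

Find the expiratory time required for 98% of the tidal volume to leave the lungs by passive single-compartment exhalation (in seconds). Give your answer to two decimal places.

R = (PIP − Pplat)/V̇ = (13 − 9) / 0.8 = 4.0/0.8 = 5.0 cmH2O·s/L.
C = Vt/(Pplat − PEEP) = 500.0 / (9 − 4) = 500.0/5.0 = 100.0 mL/cmH2O.
τ = R × C = 5.0 × 0.1 L/cmH2O = 0.5 s.
t = −τ·ln(1 − 0.98) = −0.5·ln(0.02) = 1.956 s.

1.96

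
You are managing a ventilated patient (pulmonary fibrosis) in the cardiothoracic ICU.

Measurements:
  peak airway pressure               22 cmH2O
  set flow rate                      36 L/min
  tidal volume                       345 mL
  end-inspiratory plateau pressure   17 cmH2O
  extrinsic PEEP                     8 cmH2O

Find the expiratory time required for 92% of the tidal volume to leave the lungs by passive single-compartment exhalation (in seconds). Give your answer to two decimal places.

0.81

Flow: 36 L/min ÷ 60 = 0.6 L/s.
R = (PIP − Pplat)/V̇ = (22 − 17) / 0.6 = 5.0/0.6 = 8.333 cmH2O·s/L.
C = Vt/(Pplat − PEEP) = 345.0 / (17 − 8) = 345.0/9.0 = 38.333 mL/cmH2O.
τ = R × C = 8.333 × 0.03833 L/cmH2O = 0.3194 s.
t = −τ·ln(1 − 0.92) = −0.3194·ln(0.08) = 0.8067 s.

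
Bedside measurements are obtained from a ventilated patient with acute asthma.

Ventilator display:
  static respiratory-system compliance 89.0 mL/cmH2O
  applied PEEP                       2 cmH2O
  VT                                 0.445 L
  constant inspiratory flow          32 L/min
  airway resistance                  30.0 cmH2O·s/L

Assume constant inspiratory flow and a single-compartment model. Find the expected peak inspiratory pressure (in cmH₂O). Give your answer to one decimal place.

23.0

Flow: 32 L/min ÷ 60 = 0.5333 L/s.
Equation of motion (constant flow): PIP = Vt/C + R·V̇ + PEEP.
PIP = 445/89.0 + 30.0×0.5333 + 2 = 5.0 + 15.999 + 2 = 22.999 cmH2O.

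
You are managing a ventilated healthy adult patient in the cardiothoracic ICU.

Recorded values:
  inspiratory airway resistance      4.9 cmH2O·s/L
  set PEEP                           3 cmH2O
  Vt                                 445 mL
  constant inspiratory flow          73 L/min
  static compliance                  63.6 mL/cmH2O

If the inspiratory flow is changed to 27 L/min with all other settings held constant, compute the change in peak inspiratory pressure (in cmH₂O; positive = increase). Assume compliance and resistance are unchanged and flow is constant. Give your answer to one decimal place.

Flow: 73 L/min ÷ 60 = 1.2167 L/s.
New flow: 27 L/min ÷ 60 = 0.45 L/s.
PIP = Vt/C + R·V̇ + PEEP (constant-flow equation of motion).
Only the resistive term changes: ΔPIP = R × ΔV̇ = 4.9 × (0.45 − 1.2167) = 4.9 × -0.7667 = -3.757 cmH2O.

-3.8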